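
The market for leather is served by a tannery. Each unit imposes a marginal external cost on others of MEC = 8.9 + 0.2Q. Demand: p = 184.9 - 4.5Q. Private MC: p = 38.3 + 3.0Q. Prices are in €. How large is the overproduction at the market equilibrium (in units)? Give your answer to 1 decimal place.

Market equilibrium (private): 38.3 + 3.0Q = 184.9 - 4.5Q → Q_m = 19.5467.
Social marginal cost = private MC + MEC = 47.2 + 3.2Q.
Set SMC = demand: 47.2 + 3.2Q = 184.9 - 4.5Q → Q* = 17.8831.
Gap = |19.5467 − 17.8831| = 1.6636.

1.7 units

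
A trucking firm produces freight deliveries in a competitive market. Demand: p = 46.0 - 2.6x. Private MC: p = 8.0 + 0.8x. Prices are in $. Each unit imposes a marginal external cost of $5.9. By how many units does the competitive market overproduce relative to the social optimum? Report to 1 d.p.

1.7 units

Market equilibrium (private): 8.0 + 0.8x = 46.0 - 2.6x → x_m = 11.1765.
Social marginal cost = private MC + MEC = 13.9 + 0.8x.
Set SMC = demand: 13.9 + 0.8x = 46.0 - 2.6x → x* = 9.4412.
Gap = |11.1765 − 9.4412| = 1.7353.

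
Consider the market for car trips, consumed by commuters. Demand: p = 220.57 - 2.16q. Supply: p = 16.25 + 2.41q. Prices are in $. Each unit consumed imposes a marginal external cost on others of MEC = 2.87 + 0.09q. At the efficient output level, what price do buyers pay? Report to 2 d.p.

Social marginal benefit = demand − MEC = 217.70 - 2.25q.
Set SMB = MC: 217.70 - 2.25q = 16.25 + 2.41q → q* = 43.2296.
Consumer price on the demand curve at q*: 220.57 − 2.16×43.2296 = 127.1941.

P = $127.19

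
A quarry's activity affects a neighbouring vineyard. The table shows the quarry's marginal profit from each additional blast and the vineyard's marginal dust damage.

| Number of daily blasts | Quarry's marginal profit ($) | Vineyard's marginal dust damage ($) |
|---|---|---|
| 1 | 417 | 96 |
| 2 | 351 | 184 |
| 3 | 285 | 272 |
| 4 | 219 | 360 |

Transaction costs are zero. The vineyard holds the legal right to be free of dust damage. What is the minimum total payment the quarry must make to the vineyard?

$552

Efficient level: marginal profit ≥ marginal dust damage through level 3, so k* = 3.
With the vineyard holding the right, the quarry must at least compensate total damage at k*: 96 + 184 + 272 = 552.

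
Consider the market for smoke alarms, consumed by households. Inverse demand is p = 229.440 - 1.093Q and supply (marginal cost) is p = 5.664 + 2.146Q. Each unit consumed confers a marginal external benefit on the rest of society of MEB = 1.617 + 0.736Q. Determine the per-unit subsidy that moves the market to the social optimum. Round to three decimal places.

Social marginal benefit = demand + MEB = 231.057 - 0.357Q.
Set SMB = MC: 231.057 - 0.357Q = 5.664 + 2.146Q → Q* = 90.0491.
The Pigouvian subsidy equals MEB at Q*: 1.617 + 0.736×90.0491 = 67.8931.

subsidy = 67.893 per unit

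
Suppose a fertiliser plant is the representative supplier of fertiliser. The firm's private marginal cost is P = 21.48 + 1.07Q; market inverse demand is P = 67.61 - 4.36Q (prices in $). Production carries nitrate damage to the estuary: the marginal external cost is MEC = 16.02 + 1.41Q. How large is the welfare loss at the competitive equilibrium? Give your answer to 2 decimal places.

Market equilibrium (private): 21.48 + 1.07Q = 67.61 - 4.36Q → Q_m = 8.4954.
Social marginal cost = private MC + MEC = 37.50 + 2.48Q.
Set SMC = demand: 37.50 + 2.48Q = 67.61 - 4.36Q → Q* = 4.4020.
The welfare-loss triangle has base |Q_m − Q*| and height MEC(Q_m) (the vertical gap between SMC and demand is zero at Q* and MEC at Q_m).
DWL = ½ × 4.0934 × 27.9985 = 57.3045.

DWL = $57.30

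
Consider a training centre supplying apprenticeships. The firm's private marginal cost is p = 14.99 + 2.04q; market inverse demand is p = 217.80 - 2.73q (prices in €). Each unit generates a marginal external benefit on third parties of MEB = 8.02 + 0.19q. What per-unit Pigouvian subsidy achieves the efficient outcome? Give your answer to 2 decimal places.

Social marginal cost = private MC − MEB = 6.97 + 1.85q.
Set SMC = demand: 6.97 + 1.85q = 217.80 - 2.73q → q* = 46.0328.
The Pigouvian subsidy equals MEB at q*: 8.02 + 0.19×46.0328 = 16.7662.

subsidy = €16.77 per unit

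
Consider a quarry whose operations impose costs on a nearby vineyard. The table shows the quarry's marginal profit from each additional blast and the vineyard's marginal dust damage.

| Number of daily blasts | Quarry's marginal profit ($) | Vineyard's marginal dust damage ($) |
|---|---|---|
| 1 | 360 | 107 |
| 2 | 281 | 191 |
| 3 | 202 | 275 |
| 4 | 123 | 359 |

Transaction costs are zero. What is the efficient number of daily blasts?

Bargaining reaches the level where marginal profit last exceeds marginal dust damage.
That holds through level 2 (281 ≥ 191) but not at 3 (202 < 275).

2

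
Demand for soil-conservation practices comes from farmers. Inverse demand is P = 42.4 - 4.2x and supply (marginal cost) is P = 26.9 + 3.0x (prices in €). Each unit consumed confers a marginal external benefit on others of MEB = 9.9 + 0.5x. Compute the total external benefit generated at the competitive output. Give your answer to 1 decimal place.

€22.5

Market equilibrium (private): 26.9 + 3.0x = 42.4 - 4.2x → x_m = 2.1528.
Total external benefit = ∫₀^{x_m} (9.9 + 0.5x) dx = 9.9×2.1528 + ½×0.5×2.1528² = 22.4714.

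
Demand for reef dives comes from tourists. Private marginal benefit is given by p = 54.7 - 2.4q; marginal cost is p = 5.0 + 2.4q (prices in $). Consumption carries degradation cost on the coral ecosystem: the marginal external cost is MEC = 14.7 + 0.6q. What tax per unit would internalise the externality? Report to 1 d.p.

tax = $18.6 per unit

Social marginal benefit = demand − MEC = 40.0 - 3.0q.
Set SMB = MC: 40.0 - 3.0q = 5.0 + 2.4q → q* = 6.4815.
The Pigouvian tax equals MEC at q*: 14.7 + 0.6×6.4815 = 18.5889.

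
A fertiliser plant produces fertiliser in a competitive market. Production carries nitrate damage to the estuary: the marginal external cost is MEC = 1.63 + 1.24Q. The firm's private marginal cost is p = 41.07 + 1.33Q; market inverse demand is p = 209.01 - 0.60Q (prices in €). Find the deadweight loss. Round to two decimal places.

Market equilibrium (private): 41.07 + 1.33Q = 209.01 - 0.60Q → Q_m = 87.0155.
Social marginal cost = private MC + MEC = 42.70 + 2.57Q.
Set SMC = demand: 42.70 + 2.57Q = 209.01 - 0.60Q → Q* = 52.4637.
Between Q* and Q_m the wedge SMC − demand runs linearly from 0 to MEC(Q_m), so the loss is a triangle.
DWL = ½ × 34.5518 × 109.5293 = 1892.2172.

DWL = €1892.22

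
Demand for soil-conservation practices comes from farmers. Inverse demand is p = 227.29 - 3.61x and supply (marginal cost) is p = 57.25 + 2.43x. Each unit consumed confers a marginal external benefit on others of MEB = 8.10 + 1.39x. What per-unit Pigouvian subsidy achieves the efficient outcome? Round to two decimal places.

subsidy = 61.35 per unit

Social marginal benefit = demand + MEB = 235.39 - 2.22x.
Set SMB = MC: 235.39 - 2.22x = 57.25 + 2.43x → x* = 38.3097.
The Pigouvian subsidy equals MEB at x*: 8.10 + 1.39×38.3097 = 61.3505.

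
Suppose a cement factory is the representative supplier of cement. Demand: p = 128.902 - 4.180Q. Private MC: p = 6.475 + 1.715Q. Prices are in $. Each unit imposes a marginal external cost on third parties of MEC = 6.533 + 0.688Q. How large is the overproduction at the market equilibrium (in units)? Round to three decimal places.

3.163 units

Market equilibrium (private): 6.475 + 1.715Q = 128.902 - 4.180Q → Q_m = 20.7679.
Social marginal cost = private MC + MEC = 13.008 + 2.403Q.
Set SMC = demand: 13.008 + 2.403Q = 128.902 - 4.180Q → Q* = 17.6050.
Gap = |20.7679 − 17.6050| = 3.1629.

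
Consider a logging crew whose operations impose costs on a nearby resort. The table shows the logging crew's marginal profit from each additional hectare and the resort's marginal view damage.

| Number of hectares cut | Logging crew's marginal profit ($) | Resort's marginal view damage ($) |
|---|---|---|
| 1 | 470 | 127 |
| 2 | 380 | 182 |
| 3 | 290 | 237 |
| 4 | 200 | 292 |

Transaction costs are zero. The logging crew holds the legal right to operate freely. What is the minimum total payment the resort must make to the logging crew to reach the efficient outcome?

Left alone the logging crew would choose level 4 (marginal profit stays positive).
Efficient level: k* = 3 (marginal profit ≥ marginal view damage through 3).
The resort must at least cover the logging crew's forgone profit from cutting 4→3: 200 = 200.

$200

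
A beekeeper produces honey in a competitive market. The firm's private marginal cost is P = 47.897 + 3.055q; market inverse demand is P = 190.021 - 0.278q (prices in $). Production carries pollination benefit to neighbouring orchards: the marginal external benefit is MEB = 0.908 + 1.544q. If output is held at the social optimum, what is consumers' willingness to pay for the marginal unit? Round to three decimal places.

P = $167.795

Social marginal cost = private MC − MEB = 46.989 + 1.511q.
Set SMC = demand: 46.989 + 1.511q = 190.021 - 0.278q → q* = 79.9508.
Consumer price on the demand curve at q*: 190.021 − 0.278×79.9508 = 167.7947.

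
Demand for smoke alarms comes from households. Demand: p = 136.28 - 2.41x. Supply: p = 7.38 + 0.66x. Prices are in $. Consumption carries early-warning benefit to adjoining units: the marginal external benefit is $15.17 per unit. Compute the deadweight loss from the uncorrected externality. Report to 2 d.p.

Market equilibrium (private): 7.38 + 0.66x = 136.28 - 2.41x → x_m = 41.9870.
Social marginal benefit = demand + MEB = 151.45 - 2.41x.
Set SMB = MC: 151.45 - 2.41x = 7.38 + 0.66x → x* = 46.9283.
The loss is the area between SMB and MC from x* to x_m; with linear curves that's a triangle of height MEB(x_m).
DWL = ½ × 4.9413 × 15.1700 = 37.4798.

DWL = $37.48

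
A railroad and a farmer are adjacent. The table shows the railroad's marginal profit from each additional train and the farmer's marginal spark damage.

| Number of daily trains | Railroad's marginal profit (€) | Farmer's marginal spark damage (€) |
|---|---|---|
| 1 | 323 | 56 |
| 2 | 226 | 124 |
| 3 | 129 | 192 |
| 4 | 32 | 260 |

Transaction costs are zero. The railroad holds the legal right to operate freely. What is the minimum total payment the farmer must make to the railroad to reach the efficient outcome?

€161

Left alone the railroad would choose level 4 (marginal profit stays positive).
Efficient level: k* = 2 (marginal profit ≥ marginal spark damage through 2).
The farmer must at least cover the railroad's forgone profit from cutting 4→2: 129 + 32 = 161.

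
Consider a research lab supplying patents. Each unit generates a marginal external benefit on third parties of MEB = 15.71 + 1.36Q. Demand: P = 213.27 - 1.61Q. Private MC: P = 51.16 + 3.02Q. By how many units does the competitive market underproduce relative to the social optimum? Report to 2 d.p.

19.37 units

Market equilibrium (private): 51.16 + 3.02Q = 213.27 - 1.61Q → Q_m = 35.0130.
Social marginal cost = private MC − MEB = 35.45 + 1.66Q.
Set SMC = demand: 35.45 + 1.66Q = 213.27 - 1.61Q → Q* = 54.3792.
Gap = |35.0130 − 54.3792| = 19.3662.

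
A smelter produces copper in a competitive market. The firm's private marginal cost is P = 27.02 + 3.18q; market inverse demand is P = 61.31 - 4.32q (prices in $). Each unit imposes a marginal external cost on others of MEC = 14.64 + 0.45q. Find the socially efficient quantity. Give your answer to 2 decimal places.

Social marginal cost = private MC + MEC = 41.66 + 3.63q.
Set SMC = demand: 41.66 + 3.63q = 61.31 - 4.32q → q* = 2.4717.

q* = 2.47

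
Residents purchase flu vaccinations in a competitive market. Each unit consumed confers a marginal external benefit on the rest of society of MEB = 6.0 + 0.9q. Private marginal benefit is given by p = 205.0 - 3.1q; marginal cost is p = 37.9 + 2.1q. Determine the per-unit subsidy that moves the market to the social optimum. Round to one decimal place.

Social marginal benefit = demand + MEB = 211.0 - 2.2q.
Set SMB = MC: 211.0 - 2.2q = 37.9 + 2.1q → q* = 40.2558.
The Pigouvian subsidy equals MEB at q*: 6.0 + 0.9×40.2558 = 42.2302.

subsidy = 42.2 per unit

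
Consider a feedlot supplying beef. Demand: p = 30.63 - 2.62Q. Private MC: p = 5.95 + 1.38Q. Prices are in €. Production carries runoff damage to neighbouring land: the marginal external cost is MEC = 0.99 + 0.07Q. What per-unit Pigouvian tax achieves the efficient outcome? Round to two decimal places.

tax = €1.40 per unit

Social marginal cost = private MC + MEC = 6.94 + 1.45Q.
Set SMC = demand: 6.94 + 1.45Q = 30.63 - 2.62Q → Q* = 5.8206.
The Pigouvian tax equals MEC at Q*: 0.99 + 0.07×5.8206 = 1.3974.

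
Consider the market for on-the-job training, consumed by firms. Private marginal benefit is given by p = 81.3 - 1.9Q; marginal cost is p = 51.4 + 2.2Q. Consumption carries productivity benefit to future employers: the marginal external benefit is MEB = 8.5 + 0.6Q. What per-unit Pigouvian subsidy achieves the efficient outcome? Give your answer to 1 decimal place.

Social marginal benefit = demand + MEB = 89.8 - 1.3Q.
Set SMB = MC: 89.8 - 1.3Q = 51.4 + 2.2Q → Q* = 10.9714.
The Pigouvian subsidy equals MEB at Q*: 8.5 + 0.6×10.9714 = 15.0828.

subsidy = 15.1 per unit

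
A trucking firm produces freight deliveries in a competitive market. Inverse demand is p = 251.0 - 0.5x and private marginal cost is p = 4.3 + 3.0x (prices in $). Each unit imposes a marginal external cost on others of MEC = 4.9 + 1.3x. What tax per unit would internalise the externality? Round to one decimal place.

tax = $70.4 per unit

Social marginal cost = private MC + MEC = 9.2 + 4.3x.
Set SMC = demand: 9.2 + 4.3x = 251.0 - 0.5x → x* = 50.3750.
The Pigouvian tax equals MEC at x*: 4.9 + 1.3×50.3750 = 70.3875.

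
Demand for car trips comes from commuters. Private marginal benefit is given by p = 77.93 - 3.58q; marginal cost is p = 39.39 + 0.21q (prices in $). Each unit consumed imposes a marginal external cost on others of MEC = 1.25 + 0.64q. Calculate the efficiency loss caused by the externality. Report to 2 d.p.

Market equilibrium (private): 39.39 + 0.21q = 77.93 - 3.58q → q_m = 10.1689.
Social marginal benefit = demand − MEC = 76.68 - 4.22q.
Set SMB = MC: 76.68 - 4.22q = 39.39 + 0.21q → q* = 8.4176.
The loss is the area between SMB and MC from q* to q_m; with linear curves that's a triangle of height MEC(q_m).
DWL = ½ × 1.7513 × 7.7581 = 6.7934.

DWL = $6.79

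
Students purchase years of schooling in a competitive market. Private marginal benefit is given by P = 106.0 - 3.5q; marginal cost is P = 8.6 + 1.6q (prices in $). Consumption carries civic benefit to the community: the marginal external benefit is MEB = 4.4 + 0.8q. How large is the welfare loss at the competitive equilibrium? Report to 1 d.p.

DWL = $45.0

Market equilibrium (private): 8.6 + 1.6q = 106.0 - 3.5q → q_m = 19.0980.
Social marginal benefit = demand + MEB = 110.4 - 2.7q.
Set SMB = MC: 110.4 - 2.7q = 8.6 + 1.6q → q* = 23.6744.
Height of the DWL triangle at q_m is SMB(q_m) − MC(q_m) = MEB(q_m) = 19.6784.
DWL = ½ × 4.5764 × 19.6784 = 45.0281.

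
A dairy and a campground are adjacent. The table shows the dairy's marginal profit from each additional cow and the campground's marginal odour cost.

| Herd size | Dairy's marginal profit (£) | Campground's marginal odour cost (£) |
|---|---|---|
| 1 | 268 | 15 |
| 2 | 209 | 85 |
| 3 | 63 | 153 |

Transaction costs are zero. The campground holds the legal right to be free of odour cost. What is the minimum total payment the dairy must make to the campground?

Efficient level: marginal profit ≥ marginal odour cost through level 2, so k* = 2.
With the campground holding the right, the dairy must at least compensate total damage at k*: 15 + 85 = 100.

£100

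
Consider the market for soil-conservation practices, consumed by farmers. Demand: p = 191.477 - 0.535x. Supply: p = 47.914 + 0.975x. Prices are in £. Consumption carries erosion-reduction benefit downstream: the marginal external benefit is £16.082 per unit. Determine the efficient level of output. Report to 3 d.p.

Social marginal benefit = demand + MEB = 207.559 - 0.535x.
Set SMB = MC: 207.559 - 0.535x = 47.914 + 0.975x → x* = 105.7252.

x* = 105.725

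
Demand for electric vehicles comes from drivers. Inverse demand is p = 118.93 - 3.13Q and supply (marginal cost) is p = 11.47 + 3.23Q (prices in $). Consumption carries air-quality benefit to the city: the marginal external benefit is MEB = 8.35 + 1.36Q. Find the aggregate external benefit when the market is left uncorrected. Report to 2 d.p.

Market equilibrium (private): 11.47 + 3.23Q = 118.93 - 3.13Q → Q_m = 16.8962.
Total external benefit = ∫₀^{Q_m} (8.35 + 1.36Q) dQ = 8.35×16.8962 + ½×1.36×16.8962² = 335.2107.

$335.21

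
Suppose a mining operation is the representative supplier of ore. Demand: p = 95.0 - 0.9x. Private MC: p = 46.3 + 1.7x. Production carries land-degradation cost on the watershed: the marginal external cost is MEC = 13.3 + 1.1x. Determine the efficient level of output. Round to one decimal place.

Social marginal cost = private MC + MEC = 59.6 + 2.8x.
Set SMC = demand: 59.6 + 2.8x = 95.0 - 0.9x → x* = 9.5676.

x* = 9.6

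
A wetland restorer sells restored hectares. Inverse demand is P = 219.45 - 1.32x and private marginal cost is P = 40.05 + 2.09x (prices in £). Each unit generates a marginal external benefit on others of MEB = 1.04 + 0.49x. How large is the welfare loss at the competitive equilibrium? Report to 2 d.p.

DWL = £123.16

Market equilibrium (private): 40.05 + 2.09x = 219.45 - 1.32x → x_m = 52.6100.
Social marginal cost = private MC − MEB = 39.01 + 1.60x.
Set SMC = demand: 39.01 + 1.60x = 219.45 - 1.32x → x* = 61.7945.
The loss is the area between SMC and demand from x* to x_m; with linear curves that's a triangle of height MEB(x_m).
DWL = ½ × 9.1845 × 26.8189 = 123.1591.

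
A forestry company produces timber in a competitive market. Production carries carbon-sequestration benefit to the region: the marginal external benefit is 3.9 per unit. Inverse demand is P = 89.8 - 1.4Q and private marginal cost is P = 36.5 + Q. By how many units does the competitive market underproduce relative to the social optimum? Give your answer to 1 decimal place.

Market equilibrium (private): 36.5 + Q = 89.8 - 1.4Q → Q_m = 22.2083.
Social marginal cost = private MC − MEB = 32.6 + Q.
Set SMC = demand: 32.6 + Q = 89.8 - 1.4Q → Q* = 23.8333.
Gap = |22.2083 − 23.8333| = 1.6250.

1.6 units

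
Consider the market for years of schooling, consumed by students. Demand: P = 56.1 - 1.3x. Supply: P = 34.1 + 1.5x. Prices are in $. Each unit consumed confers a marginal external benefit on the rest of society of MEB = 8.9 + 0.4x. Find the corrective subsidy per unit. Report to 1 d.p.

Social marginal benefit = demand + MEB = 65.0 - 0.9x.
Set SMB = MC: 65.0 - 0.9x = 34.1 + 1.5x → x* = 12.8750.
The Pigouvian subsidy equals MEB at x*: 8.9 + 0.4×12.8750 = 14.0500.

subsidy = $14.1 per unit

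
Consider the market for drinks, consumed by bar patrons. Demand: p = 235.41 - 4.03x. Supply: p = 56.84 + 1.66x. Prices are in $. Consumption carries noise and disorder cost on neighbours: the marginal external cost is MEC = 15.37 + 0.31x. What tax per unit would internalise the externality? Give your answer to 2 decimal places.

tax = $23.80 per unit

Social marginal benefit = demand − MEC = 220.04 - 4.34x.
Set SMB = MC: 220.04 - 4.34x = 56.84 + 1.66x → x* = 27.2000.
The Pigouvian tax equals MEC at x*: 15.37 + 0.31×27.2000 = 23.8020.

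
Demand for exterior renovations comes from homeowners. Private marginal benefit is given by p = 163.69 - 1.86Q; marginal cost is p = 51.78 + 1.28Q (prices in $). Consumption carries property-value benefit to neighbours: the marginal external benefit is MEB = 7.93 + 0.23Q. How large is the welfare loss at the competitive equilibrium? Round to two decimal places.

DWL = $44.69

Market equilibrium (private): 51.78 + 1.28Q = 163.69 - 1.86Q → Q_m = 35.6401.
Social marginal benefit = demand + MEB = 171.62 - 1.63Q.
Set SMB = MC: 171.62 - 1.63Q = 51.78 + 1.28Q → Q* = 41.1821.
The welfare-loss triangle has base |Q_m − Q*| and height MEB(Q_m) (the vertical gap between SMB and MC is zero at Q* and MEB at Q_m).
DWL = ½ × 5.5420 × 16.1272 = 44.6885.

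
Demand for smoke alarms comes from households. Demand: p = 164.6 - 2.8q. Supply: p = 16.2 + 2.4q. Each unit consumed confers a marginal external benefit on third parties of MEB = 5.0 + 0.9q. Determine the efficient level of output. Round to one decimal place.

q* = 35.7

Social marginal benefit = demand + MEB = 169.6 - 1.9q.
Set SMB = MC: 169.6 - 1.9q = 16.2 + 2.4q → q* = 35.6744.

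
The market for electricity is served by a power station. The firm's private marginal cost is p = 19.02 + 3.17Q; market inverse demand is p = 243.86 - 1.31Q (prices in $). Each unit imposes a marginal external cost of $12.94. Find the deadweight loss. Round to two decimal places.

Market equilibrium (private): 19.02 + 3.17Q = 243.86 - 1.31Q → Q_m = 50.1875.
Social marginal cost = private MC + MEC = 31.96 + 3.17Q.
Set SMC = demand: 31.96 + 3.17Q = 243.86 - 1.31Q → Q* = 47.2991.
Height of the DWL triangle at Q_m is SMC(Q_m) − demand(Q_m) = MEC(Q_m) = 12.9400.
DWL = ½ × 2.8884 × 12.9400 = 18.6879.

DWL = $18.69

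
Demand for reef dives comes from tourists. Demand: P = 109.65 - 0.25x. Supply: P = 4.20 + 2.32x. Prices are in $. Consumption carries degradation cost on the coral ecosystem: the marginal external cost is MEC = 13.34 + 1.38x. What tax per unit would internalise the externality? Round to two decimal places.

tax = $45.52 per unit

Social marginal benefit = demand − MEC = 96.31 - 1.63x.
Set SMB = MC: 96.31 - 1.63x = 4.20 + 2.32x → x* = 23.3190.
The Pigouvian tax equals MEC at x*: 13.34 + 1.38×23.3190 = 45.5202.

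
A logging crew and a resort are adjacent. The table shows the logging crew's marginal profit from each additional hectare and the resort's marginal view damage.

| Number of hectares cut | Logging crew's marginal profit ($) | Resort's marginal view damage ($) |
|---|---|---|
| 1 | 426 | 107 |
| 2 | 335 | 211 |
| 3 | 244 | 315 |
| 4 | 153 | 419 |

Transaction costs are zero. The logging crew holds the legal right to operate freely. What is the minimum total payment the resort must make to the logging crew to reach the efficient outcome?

Left alone the logging crew would choose level 4 (marginal profit stays positive).
Efficient level: k* = 2 (marginal profit ≥ marginal view damage through 2).
The resort must at least cover the logging crew's forgone profit from cutting 4→2: 244 + 153 = 397.

$397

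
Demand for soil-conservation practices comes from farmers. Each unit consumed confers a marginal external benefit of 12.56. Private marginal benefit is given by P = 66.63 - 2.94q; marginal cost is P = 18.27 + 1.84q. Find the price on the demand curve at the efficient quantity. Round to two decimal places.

P = 29.16

Social marginal benefit = demand + MEB = 79.19 - 2.94q.
Set SMB = MC: 79.19 - 2.94q = 18.27 + 1.84q → q* = 12.7448.
Consumer price on the demand curve at q*: 66.63 − 2.94×12.7448 = 29.1603.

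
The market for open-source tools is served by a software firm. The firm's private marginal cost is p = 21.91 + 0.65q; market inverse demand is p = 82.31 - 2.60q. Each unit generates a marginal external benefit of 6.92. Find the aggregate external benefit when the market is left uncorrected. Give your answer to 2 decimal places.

128.61

Market equilibrium (private): 21.91 + 0.65q = 82.31 - 2.60q → q_m = 18.5846.
Total external benefit = MEB × q_m = 6.92 × 18.5846 = 128.6054.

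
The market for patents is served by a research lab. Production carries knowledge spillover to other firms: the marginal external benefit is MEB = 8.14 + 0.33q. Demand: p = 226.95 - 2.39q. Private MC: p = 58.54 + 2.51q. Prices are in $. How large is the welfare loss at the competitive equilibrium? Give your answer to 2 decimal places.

Market equilibrium (private): 58.54 + 2.51q = 226.95 - 2.39q → q_m = 34.3694.
Social marginal cost = private MC − MEB = 50.40 + 2.18q.
Set SMC = demand: 50.40 + 2.18q = 226.95 - 2.39q → q* = 38.6324.
The welfare-loss triangle has base |q_m − q*| and height MEB(q_m) (the vertical gap between SMC and demand is zero at q* and MEB at q_m).
DWL = ½ × 4.2630 × 19.4819 = 41.5257.

DWL = $41.53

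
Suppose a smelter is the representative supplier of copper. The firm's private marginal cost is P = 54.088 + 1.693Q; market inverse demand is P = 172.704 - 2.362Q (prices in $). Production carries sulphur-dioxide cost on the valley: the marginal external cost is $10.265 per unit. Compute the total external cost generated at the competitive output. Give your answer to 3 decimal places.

$300.270

Market equilibrium (private): 54.088 + 1.693Q = 172.704 - 2.362Q → Q_m = 29.2518.
Total external cost = MEC × Q_m = 10.265 × 29.2518 = 300.2697.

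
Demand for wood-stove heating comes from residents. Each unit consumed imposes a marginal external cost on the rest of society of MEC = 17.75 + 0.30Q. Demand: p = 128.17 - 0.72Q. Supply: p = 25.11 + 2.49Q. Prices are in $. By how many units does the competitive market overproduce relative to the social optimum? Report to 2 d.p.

7.80 units

Market equilibrium (private): 25.11 + 2.49Q = 128.17 - 0.72Q → Q_m = 32.1059.
Social marginal benefit = demand − MEC = 110.42 - 1.02Q.
Set SMB = MC: 110.42 - 1.02Q = 25.11 + 2.49Q → Q* = 24.3048.
Gap = |32.1059 − 24.3048| = 7.8011.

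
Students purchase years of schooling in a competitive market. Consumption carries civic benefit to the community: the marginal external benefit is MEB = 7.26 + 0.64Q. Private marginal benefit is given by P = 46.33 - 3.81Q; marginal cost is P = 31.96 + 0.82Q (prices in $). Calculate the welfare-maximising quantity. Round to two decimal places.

Q* = 5.42

Social marginal benefit = demand + MEB = 53.59 - 3.17Q.
Set SMB = MC: 53.59 - 3.17Q = 31.96 + 0.82Q → Q* = 5.4211.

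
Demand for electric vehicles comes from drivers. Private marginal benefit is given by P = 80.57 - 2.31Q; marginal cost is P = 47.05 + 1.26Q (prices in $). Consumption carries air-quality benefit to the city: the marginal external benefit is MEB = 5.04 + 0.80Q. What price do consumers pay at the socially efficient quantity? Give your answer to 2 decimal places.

P = $48.41

Social marginal benefit = demand + MEB = 85.61 - 1.51Q.
Set SMB = MC: 85.61 - 1.51Q = 47.05 + 1.26Q → Q* = 13.9206.
Consumer price on the demand curve at Q*: 80.57 − 2.31×13.9206 = 48.4134.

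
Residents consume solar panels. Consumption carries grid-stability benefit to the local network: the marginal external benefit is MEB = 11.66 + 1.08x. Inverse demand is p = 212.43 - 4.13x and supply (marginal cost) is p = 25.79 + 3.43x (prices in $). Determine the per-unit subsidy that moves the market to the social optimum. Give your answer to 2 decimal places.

subsidy = $44.71 per unit

Social marginal benefit = demand + MEB = 224.09 - 3.05x.
Set SMB = MC: 224.09 - 3.05x = 25.79 + 3.43x → x* = 30.6019.
The Pigouvian subsidy equals MEB at x*: 11.66 + 1.08×30.6019 = 44.7101.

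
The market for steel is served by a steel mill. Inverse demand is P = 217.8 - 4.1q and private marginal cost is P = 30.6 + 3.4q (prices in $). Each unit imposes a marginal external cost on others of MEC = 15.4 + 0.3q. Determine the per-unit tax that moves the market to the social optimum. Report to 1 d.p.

Social marginal cost = private MC + MEC = 46.0 + 3.7q.
Set SMC = demand: 46.0 + 3.7q = 217.8 - 4.1q → q* = 22.0256.
The Pigouvian tax equals MEC at q*: 15.4 + 0.3×22.0256 = 22.0077.

tax = $22.0 per unit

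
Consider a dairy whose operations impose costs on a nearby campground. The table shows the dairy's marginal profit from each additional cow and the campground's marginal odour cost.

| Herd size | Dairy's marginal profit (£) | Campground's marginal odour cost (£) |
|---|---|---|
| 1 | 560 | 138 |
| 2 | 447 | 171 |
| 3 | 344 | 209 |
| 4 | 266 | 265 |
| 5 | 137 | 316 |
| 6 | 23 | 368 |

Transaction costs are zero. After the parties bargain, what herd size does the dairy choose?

4

Bargaining reaches the level where marginal profit last exceeds marginal odour cost.
That holds through level 4 (266 ≥ 265) but not at 5 (137 < 316).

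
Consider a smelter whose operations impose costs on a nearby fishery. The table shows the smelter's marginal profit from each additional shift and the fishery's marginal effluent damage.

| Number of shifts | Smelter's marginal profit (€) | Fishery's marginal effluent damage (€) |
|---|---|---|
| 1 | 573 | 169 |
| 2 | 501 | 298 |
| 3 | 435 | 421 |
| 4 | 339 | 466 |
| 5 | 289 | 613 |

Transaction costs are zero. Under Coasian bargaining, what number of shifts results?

Bargaining reaches the level where marginal profit last exceeds marginal effluent damage.
That holds through level 3 (435 ≥ 421) but not at 4 (339 < 466).

3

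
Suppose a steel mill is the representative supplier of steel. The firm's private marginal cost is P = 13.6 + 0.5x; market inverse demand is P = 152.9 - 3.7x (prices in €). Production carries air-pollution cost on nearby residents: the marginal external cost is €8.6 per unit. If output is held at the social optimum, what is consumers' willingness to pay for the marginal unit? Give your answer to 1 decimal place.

P = €37.8

Social marginal cost = private MC + MEC = 22.2 + 0.5x.
Set SMC = demand: 22.2 + 0.5x = 152.9 - 3.7x → x* = 31.1190.
Consumer price on the demand curve at x*: 152.9 − 3.7×31.1190 = 37.7597.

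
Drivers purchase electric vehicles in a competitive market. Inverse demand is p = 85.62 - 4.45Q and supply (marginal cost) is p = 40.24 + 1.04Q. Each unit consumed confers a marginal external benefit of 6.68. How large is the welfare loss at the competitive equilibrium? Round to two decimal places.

DWL = 4.06

Market equilibrium (private): 40.24 + 1.04Q = 85.62 - 4.45Q → Q_m = 8.2659.
Social marginal benefit = demand + MEB = 92.30 - 4.45Q.
Set SMB = MC: 92.30 - 4.45Q = 40.24 + 1.04Q → Q* = 9.4827.
Between Q* and Q_m the wedge SMB − MC runs linearly from 0 to MEB(Q_m), so the loss is a triangle.
DWL = ½ × 1.2168 × 6.6800 = 4.0641.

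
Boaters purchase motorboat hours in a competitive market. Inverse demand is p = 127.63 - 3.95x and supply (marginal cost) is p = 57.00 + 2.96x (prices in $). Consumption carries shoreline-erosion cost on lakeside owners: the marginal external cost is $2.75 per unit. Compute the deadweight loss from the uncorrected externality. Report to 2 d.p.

Market equilibrium (private): 57.00 + 2.96x = 127.63 - 3.95x → x_m = 10.2214.
Social marginal benefit = demand − MEC = 124.88 - 3.95x.
Set SMB = MC: 124.88 - 3.95x = 57.00 + 2.96x → x* = 9.8234.
Between x* and x_m the wedge MC − SMB runs linearly from 0 to MEC(x_m), so the loss is a triangle.
DWL = ½ × 0.3980 × 2.7500 = 0.5473.

DWL = $0.55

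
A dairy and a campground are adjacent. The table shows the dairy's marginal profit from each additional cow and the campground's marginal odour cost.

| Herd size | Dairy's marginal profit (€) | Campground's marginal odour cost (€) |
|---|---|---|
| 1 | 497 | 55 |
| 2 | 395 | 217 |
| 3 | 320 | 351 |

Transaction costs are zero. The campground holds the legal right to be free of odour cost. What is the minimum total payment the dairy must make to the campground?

Efficient level: marginal profit ≥ marginal odour cost through level 2, so k* = 2.
With the campground holding the right, the dairy must at least compensate total damage at k*: 55 + 217 = 272.

€272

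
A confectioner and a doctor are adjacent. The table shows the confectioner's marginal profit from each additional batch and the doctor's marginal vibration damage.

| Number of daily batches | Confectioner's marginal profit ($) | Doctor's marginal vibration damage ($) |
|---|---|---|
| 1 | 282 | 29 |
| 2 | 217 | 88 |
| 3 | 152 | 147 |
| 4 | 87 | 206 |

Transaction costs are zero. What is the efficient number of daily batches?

3

Bargaining reaches the level where marginal profit last exceeds marginal vibration damage.
That holds through level 3 (152 ≥ 147) but not at 4 (87 < 206).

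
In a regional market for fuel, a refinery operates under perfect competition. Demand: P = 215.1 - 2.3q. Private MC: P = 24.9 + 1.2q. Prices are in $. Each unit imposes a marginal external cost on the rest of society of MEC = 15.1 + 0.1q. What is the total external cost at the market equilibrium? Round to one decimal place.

$968.2

Market equilibrium (private): 24.9 + 1.2q = 215.1 - 2.3q → q_m = 54.3429.
Total external cost = ∫₀^{q_m} (15.1 + 0.1q) dq = 15.1×54.3429 + ½×0.1×54.3429² = 968.2353.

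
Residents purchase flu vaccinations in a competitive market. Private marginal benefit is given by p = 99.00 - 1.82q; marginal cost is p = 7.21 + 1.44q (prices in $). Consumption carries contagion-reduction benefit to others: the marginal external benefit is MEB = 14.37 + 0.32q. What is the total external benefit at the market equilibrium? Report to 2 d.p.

Market equilibrium (private): 7.21 + 1.44q = 99.00 - 1.82q → q_m = 28.1564.
Total external benefit = ∫₀^{q_m} (14.37 + 0.32q) dq = 14.37×28.1564 + ½×0.32×28.1564² = 531.4527.

$531.45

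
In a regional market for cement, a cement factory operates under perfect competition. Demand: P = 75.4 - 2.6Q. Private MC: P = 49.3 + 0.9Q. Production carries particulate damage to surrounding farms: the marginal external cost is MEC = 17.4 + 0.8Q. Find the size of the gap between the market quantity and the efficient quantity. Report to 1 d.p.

Market equilibrium (private): 49.3 + 0.9Q = 75.4 - 2.6Q → Q_m = 7.4571.
Social marginal cost = private MC + MEC = 66.7 + 1.7Q.
Set SMC = demand: 66.7 + 1.7Q = 75.4 - 2.6Q → Q* = 2.0233.
Gap = |7.4571 − 2.0233| = 5.4338.

5.4 units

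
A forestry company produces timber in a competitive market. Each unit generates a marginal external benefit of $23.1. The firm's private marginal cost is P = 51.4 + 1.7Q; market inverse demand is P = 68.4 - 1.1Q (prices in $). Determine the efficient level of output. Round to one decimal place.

Q* = 14.3

Social marginal cost = private MC − MEB = 28.3 + 1.7Q.
Set SMC = demand: 28.3 + 1.7Q = 68.4 - 1.1Q → Q* = 14.3214.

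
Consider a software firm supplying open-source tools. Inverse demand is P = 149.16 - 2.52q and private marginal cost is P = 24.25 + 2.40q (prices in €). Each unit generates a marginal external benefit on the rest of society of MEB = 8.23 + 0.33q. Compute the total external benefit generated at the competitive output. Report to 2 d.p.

€315.30

Market equilibrium (private): 24.25 + 2.40q = 149.16 - 2.52q → q_m = 25.3882.
Total external benefit = ∫₀^{q_m} (8.23 + 0.33q) dq = 8.23×25.3882 + ½×0.33×25.3882² = 315.2974.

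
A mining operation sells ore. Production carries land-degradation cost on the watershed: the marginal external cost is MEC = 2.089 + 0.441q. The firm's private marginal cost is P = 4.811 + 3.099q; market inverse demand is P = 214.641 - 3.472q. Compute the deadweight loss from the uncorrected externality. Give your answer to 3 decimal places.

Market equilibrium (private): 4.811 + 3.099q = 214.641 - 3.472q → q_m = 31.9327.
Social marginal cost = private MC + MEC = 6.900 + 3.540q.
Set SMC = demand: 6.900 + 3.540q = 214.641 - 3.472q → q* = 29.6265.
The loss is the area between SMC and demand from q* to q_m; with linear curves that's a triangle of height MEC(q_m).
DWL = ½ × 2.3062 × 16.1713 = 18.6471.

DWL = 18.647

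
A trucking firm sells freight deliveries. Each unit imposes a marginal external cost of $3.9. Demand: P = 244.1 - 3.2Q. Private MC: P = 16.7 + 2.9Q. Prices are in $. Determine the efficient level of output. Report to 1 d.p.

Social marginal cost = private MC + MEC = 20.6 + 2.9Q.
Set SMC = demand: 20.6 + 2.9Q = 244.1 - 3.2Q → Q* = 36.6393.

Q* = 36.6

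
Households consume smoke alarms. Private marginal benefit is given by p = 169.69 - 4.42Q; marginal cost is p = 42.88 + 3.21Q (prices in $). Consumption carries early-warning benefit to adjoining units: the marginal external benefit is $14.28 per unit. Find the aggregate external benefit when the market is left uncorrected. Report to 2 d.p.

Market equilibrium (private): 42.88 + 3.21Q = 169.69 - 4.42Q → Q_m = 16.6199.
Total external benefit = MEB × Q_m = 14.28 × 16.6199 = 237.3322.

$237.33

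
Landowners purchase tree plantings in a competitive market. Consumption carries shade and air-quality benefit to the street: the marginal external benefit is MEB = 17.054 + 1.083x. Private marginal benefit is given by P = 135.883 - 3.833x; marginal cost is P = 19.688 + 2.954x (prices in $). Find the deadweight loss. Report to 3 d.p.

Market equilibrium (private): 19.688 + 2.954x = 135.883 - 3.833x → x_m = 17.1202.
Social marginal benefit = demand + MEB = 152.937 - 2.750x.
Set SMB = MC: 152.937 - 2.750x = 19.688 + 2.954x → x* = 23.3606.
The welfare-loss triangle has base |x_m − x*| and height MEB(x_m) (the vertical gap between SMB and MC is zero at x* and MEB at x_m).
DWL = ½ × 6.2404 × 35.5952 = 111.0641.

DWL = $111.064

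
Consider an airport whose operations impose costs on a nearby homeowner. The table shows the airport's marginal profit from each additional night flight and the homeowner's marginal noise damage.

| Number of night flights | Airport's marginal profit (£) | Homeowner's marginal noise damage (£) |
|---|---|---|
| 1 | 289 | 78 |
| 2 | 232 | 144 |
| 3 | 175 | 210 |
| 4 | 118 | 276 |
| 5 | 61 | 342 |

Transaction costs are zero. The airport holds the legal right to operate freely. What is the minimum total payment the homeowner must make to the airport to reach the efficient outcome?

Left alone the airport would choose level 5 (marginal profit stays positive).
Efficient level: k* = 2 (marginal profit ≥ marginal noise damage through 2).
The homeowner must at least cover the airport's forgone profit from cutting 5→2: 175 + 118 + 61 = 354.

£354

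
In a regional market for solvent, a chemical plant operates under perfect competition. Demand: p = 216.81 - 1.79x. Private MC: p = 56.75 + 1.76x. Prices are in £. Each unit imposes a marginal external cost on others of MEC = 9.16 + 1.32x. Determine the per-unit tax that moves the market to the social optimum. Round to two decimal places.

tax = £50.06 per unit

Social marginal cost = private MC + MEC = 65.91 + 3.08x.
Set SMC = demand: 65.91 + 3.08x = 216.81 - 1.79x → x* = 30.9856.
The Pigouvian tax equals MEC at x*: 9.16 + 1.32×30.9856 = 50.0610.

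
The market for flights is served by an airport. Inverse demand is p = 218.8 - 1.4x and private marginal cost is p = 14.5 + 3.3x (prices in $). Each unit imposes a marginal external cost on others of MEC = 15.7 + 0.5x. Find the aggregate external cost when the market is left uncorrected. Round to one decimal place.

Market equilibrium (private): 14.5 + 3.3x = 218.8 - 1.4x → x_m = 43.4681.
Total external cost = ∫₀^{x_m} (15.7 + 0.5x) dx = 15.7×43.4681 + ½×0.5×43.4681² = 1154.8181.

$1154.8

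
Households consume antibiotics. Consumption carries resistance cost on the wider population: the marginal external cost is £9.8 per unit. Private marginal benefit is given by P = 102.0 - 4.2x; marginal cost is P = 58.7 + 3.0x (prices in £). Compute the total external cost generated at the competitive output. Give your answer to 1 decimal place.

Market equilibrium (private): 58.7 + 3.0x = 102.0 - 4.2x → x_m = 6.0139.
Total external cost = MEC × x_m = 9.8 × 6.0139 = 58.9362.

£58.9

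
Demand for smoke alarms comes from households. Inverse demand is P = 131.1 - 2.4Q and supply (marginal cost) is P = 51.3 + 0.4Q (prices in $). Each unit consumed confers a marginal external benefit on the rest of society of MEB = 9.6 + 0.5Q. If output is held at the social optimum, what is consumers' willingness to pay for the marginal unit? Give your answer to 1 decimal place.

Social marginal benefit = demand + MEB = 140.7 - 1.9Q.
Set SMB = MC: 140.7 - 1.9Q = 51.3 + 0.4Q → Q* = 38.8696.
Consumer price on the demand curve at Q*: 131.1 − 2.4×38.8696 = 37.8130.

P = $37.8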